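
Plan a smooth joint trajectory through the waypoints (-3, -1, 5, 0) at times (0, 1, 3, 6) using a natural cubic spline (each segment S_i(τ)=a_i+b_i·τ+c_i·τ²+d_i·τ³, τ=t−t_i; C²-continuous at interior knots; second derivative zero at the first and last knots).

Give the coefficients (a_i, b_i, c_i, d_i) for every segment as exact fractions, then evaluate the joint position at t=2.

Δ: Δ0=2, Δ1=3, Δ2=-5/3
row 1: diag=6, rhs=6; c'=1/3, d'=1
row 2: denom=10−2·1/3=28/3; d'=(-28−2·1)/(28/3)=-45/14
back: M2=-45/14
back: M1=1−1/3·-45/14=29/14
M: M0=0, M1=29/14, M2=-45/14, M3=0
seg 0: a=-3, c=M0/2=0, d=(M1−M0)/(6·1)=29/84, b=Δ0−h0·(2M0+M1)/6=139/84
seg 1: a=-1, c=M1/2=29/28, d=(M2−M1)/(6·2)=-37/84, b=Δ1−h1·(2M1+M2)/6=113/42
seg 2: a=5, c=M2/2=-45/28, d=(M3−M2)/(6·3)=5/28, b=Δ2−h2·(2M2+M3)/6=65/42
t_q=2 → seg 1, τ=1; S=-1+113/42·τ+29/28·τ²+-37/84·τ³=16/7

  seg 0: a=-3 b=139/84 c=0 d=29/84
  seg 1: a=-1 b=113/42 c=29/28 d=-37/84
  seg 2: a=5 b=65/42 c=-45/28 d=5/28
S(2) = 16/7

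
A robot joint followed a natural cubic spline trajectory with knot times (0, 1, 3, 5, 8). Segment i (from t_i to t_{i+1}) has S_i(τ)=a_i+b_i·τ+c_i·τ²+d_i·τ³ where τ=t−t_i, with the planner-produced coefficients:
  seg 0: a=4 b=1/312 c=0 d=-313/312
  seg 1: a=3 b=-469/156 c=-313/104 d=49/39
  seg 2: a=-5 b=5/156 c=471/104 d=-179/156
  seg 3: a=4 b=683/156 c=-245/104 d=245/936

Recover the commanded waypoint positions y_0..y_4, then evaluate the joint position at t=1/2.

y_0 = S_0(0) = a_0 = 4
y_1 = S_1(0) = a_1 = 3
y_2 = S_2(0) = a_2 = -5
y_3 = S_3(0) = a_3 = 4
y_4 = S_3(3) = 3
t_q=1/2 is in segment 0 (τ=1/2); S_0(τ)=3225/832

y_0=4 y_1=3 y_2=-5 y_3=4 y_4=3
S(1/2) = 3225/832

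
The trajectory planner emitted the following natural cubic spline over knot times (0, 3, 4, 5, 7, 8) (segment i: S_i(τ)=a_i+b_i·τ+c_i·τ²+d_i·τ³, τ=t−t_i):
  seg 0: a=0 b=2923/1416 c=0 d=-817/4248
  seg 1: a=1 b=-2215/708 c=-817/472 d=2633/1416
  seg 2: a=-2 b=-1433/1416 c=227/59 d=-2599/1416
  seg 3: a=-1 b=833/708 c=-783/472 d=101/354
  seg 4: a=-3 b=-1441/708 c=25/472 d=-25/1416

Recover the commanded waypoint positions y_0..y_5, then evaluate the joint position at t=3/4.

y_0 = S_0(0) = a_0 = 0
y_1 = S_1(0) = a_1 = 1
y_2 = S_2(0) = a_2 = -2
y_3 = S_3(0) = a_3 = -1
y_4 = S_4(0) = a_4 = -3
y_5 = S_4(1) = -5
t_q=3/4 is in segment 0 (τ=3/4); S_0(τ)=44317/30208

y_0=0 y_1=1 y_2=-2 y_3=-1 y_4=-3 y_5=-5
S(3/4) = 44317/30208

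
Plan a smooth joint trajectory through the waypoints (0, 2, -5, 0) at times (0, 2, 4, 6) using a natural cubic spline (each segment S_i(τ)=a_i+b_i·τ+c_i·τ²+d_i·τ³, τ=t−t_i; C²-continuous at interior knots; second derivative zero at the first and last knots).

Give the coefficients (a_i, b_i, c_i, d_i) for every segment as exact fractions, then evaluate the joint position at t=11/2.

  seg 0: a=0 b=13/5 c=0 d=-2/5
  seg 1: a=2 b=-11/5 c=-12/5 d=7/8
  seg 2: a=-5 b=-13/10 c=57/20 d=-19/40
S(11/2) = -137/64

Δ: Δ0=1, Δ1=-7/2, Δ2=5/2
row 1: diag=8, rhs=-27; c'=1/4, d'=-27/8
row 2: denom=8−2·1/4=15/2; d'=(36−2·-27/8)/(15/2)=57/10
back: M2=57/10
back: M1=-27/8−1/4·57/10=-24/5
M: M0=0, M1=-24/5, M2=57/10, M3=0
seg 0: a=0, c=M0/2=0, d=(M1−M0)/(6·2)=-2/5, b=Δ0−h0·(2M0+M1)/6=13/5
seg 1: a=2, c=M1/2=-12/5, d=(M2−M1)/(6·2)=7/8, b=Δ1−h1·(2M1+M2)/6=-11/5
seg 2: a=-5, c=M2/2=57/20, d=(M3−M2)/(6·2)=-19/40, b=Δ2−h2·(2M2+M3)/6=-13/10
t_q=11/2 → seg 2, τ=3/2; S=-5+-13/10·τ+57/20·τ²+-19/40·τ³=-137/64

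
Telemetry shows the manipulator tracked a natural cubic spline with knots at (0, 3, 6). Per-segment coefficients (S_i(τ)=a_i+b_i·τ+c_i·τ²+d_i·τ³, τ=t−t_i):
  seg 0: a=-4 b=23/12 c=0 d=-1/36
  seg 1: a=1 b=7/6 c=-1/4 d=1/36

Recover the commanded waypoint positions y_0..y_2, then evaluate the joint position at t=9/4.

y_0=-4 y_1=1 y_2=3
S(9/4) = -1/256

y_0 = S_0(0) = a_0 = -4
y_1 = S_1(0) = a_1 = 1
y_2 = S_1(3) = 3
t_q=9/4 is in segment 0 (τ=9/4); S_0(τ)=-1/256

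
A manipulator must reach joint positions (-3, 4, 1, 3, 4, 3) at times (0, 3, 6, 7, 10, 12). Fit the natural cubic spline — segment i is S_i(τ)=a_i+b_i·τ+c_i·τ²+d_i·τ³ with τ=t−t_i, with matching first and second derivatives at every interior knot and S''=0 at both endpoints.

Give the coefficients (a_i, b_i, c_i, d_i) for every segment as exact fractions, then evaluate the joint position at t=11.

Δ: Δ0=7/3, Δ1=-1, Δ2=2, Δ3=1/3, Δ4=-1/2
row 1: diag=12, rhs=-20; c'=1/4, d'=-5/3
row 2: denom=8−3·1/4=29/4; d'=(18−3·-5/3)/(29/4)=92/29
row 3: denom=8−1·4/29=228/29; d'=(-10−1·92/29)/(228/29)=-191/114
row 4: denom=10−3·29/76=673/76; d'=(-5−3·-191/114)/(673/76)=2/673
back: M4=2/673
back: M3=-191/114−29/76·2/673=-3385/2019
back: M2=92/29−4/29·-3385/2019=6872/2019
back: M1=-5/3−1/4·6872/2019=-5083/2019
M: M0=0, M1=-5083/2019, M2=6872/2019, M3=-3385/2019, M4=2/673, M5=0
seg 0: a=-3, c=M0/2=0, d=(M1−M0)/(6·3)=-5083/36342, b=Δ0−h0·(2M0+M1)/6=4835/1346
seg 1: a=4, c=M1/2=-5083/4038, d=(M2−M1)/(6·3)=3985/12114, b=Δ1−h1·(2M1+M2)/6=-124/673
seg 2: a=1, c=M2/2=3436/2019, d=(M3−M2)/(6·1)=-3419/4038, b=Δ2−h2·(2M2+M3)/6=1541/1346
seg 3: a=3, c=M3/2=-3385/4038, d=(M4−M3)/(6·3)=3391/36342, b=Δ3−h3·(2M3+M4)/6=4055/2019
seg 4: a=4, c=M4/2=1/673, d=(M5−M4)/(6·2)=-1/4038, b=Δ4−h4·(2M4+M5)/6=-2027/4038
t_q=11 → seg 4, τ=1; S=4+-2027/4038·τ+1/673·τ²+-1/4038·τ³=2355/673

  seg 0: a=-3 b=4835/1346 c=0 d=-5083/36342
  seg 1: a=4 b=-124/673 c=-5083/4038 d=3985/12114
  seg 2: a=1 b=1541/1346 c=3436/2019 d=-3419/4038
  seg 3: a=3 b=4055/2019 c=-3385/4038 d=3391/36342
  seg 4: a=4 b=-2027/4038 c=1/673 d=-1/4038
S(11) = 2355/673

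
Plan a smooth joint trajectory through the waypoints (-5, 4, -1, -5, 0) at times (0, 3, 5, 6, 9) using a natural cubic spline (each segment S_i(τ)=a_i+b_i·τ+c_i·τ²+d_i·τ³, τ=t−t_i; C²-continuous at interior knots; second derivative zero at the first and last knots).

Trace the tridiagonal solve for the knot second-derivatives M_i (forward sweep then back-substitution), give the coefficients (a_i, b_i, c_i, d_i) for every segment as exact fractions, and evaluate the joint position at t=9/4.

Δ: Δ0=3, Δ1=-5/2, Δ2=-4, Δ3=5/3
row 1: diag=10, rhs=-33; c'=1/5, d'=-33/10
row 2: denom=6−2·1/5=28/5; d'=(-9−2·-33/10)/(28/5)=-3/7
row 3: denom=8−1·5/28=219/28; d'=(34−1·-3/7)/(219/28)=964/219
back: M3=964/219
back: M2=-3/7−5/28·964/219=-266/219
back: M1=-33/10−1/5·-266/219=-1339/438
M: M0=0, M1=-1339/438, M2=-266/219, M3=964/219, M4=0
seg 0: a=-5, c=M0/2=0, d=(M1−M0)/(6·3)=-1339/7884, b=Δ0−h0·(2M0+M1)/6=3967/876
seg 1: a=4, c=M1/2=-1339/876, d=(M2−M1)/(6·2)=269/1752, b=Δ1−h1·(2M1+M2)/6=-25/438
seg 2: a=-1, c=M2/2=-133/219, d=(M3−M2)/(6·1)=205/219, b=Δ2−h2·(2M2+M3)/6=-316/73
seg 3: a=-5, c=M3/2=482/219, d=(M4−M3)/(6·3)=-482/1971, b=Δ3−h3·(2M3+M4)/6=-599/219
t_q=9/4 → seg 0, τ=9/4; S=-5+3967/876·τ+0·τ²+-1339/7884·τ³=60823/18688

  seg 0: a=-5 b=3967/876 c=0 d=-1339/7884
  seg 1: a=4 b=-25/438 c=-1339/876 d=269/1752
  seg 2: a=-1 b=-316/73 c=-133/219 d=205/219
  seg 3: a=-5 b=-599/219 c=482/219 d=-482/1971
S(9/4) = 60823/18688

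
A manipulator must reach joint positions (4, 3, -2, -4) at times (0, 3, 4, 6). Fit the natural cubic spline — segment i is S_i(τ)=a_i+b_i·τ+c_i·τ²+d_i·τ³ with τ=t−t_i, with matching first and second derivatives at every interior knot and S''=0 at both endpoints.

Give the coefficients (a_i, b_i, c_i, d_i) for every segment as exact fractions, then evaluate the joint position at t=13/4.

  seg 0: a=4 b=241/141 c=0 d=-32/141
  seg 1: a=3 b=-623/141 c=-96/47 d=206/141
  seg 2: a=-2 b=-581/141 c=110/47 d=-55/141
S(13/4) = 2693/1504

Δ: Δ0=-1/3, Δ1=-5, Δ2=-1
row 1: diag=8, rhs=-28; c'=1/8, d'=-7/2
row 2: denom=6−1·1/8=47/8; d'=(24−1·-7/2)/(47/8)=220/47
back: M2=220/47
back: M1=-7/2−1/8·220/47=-192/47
M: M0=0, M1=-192/47, M2=220/47, M3=0
seg 0: a=4, c=M0/2=0, d=(M1−M0)/(6·3)=-32/141, b=Δ0−h0·(2M0+M1)/6=241/141
seg 1: a=3, c=M1/2=-96/47, d=(M2−M1)/(6·1)=206/141, b=Δ1−h1·(2M1+M2)/6=-623/141
seg 2: a=-2, c=M2/2=110/47, d=(M3−M2)/(6·2)=-55/141, b=Δ2−h2·(2M2+M3)/6=-581/141
t_q=13/4 → seg 1, τ=1/4; S=3+-623/141·τ+-96/47·τ²+206/141·τ³=2693/1504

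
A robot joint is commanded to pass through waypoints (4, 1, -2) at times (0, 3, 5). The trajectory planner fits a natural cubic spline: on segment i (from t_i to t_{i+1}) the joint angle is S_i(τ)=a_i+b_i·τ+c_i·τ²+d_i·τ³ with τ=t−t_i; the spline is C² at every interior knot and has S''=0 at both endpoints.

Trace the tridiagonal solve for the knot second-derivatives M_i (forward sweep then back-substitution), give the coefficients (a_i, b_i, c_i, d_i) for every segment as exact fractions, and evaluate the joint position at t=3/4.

Δ: Δ0=-1, Δ1=-3/2
row 1: diag=10, rhs=-3; c'=1/5, d'=-3/10
back: M1=-3/10
M: M0=0, M1=-3/10, M2=0
seg 0: a=4, c=M0/2=0, d=(M1−M0)/(6·3)=-1/60, b=Δ0−h0·(2M0+M1)/6=-17/20
seg 1: a=1, c=M1/2=-3/20, d=(M2−M1)/(6·2)=1/40, b=Δ1−h1·(2M1+M2)/6=-13/10
t_q=3/4 → seg 0, τ=3/4; S=4+-17/20·τ+0·τ²+-1/60·τ³=859/256

  seg 0: a=4 b=-17/20 c=0 d=-1/60
  seg 1: a=1 b=-13/10 c=-3/20 d=1/40
S(3/4) = 859/256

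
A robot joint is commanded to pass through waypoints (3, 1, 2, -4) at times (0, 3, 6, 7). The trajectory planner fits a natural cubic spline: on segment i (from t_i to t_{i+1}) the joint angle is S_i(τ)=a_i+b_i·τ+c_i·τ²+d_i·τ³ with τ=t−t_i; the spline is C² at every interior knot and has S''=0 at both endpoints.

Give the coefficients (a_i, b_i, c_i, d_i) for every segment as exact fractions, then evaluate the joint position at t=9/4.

Δ: Δ0=-2/3, Δ1=1/3, Δ2=-6
row 1: diag=12, rhs=6; c'=1/4, d'=1/2
row 2: denom=8−3·1/4=29/4; d'=(-38−3·1/2)/(29/4)=-158/29
back: M2=-158/29
back: M1=1/2−1/4·-158/29=54/29
M: M0=0, M1=54/29, M2=-158/29, M3=0
seg 0: a=3, c=M0/2=0, d=(M1−M0)/(6·3)=3/29, b=Δ0−h0·(2M0+M1)/6=-139/87
seg 1: a=1, c=M1/2=27/29, d=(M2−M1)/(6·3)=-106/261, b=Δ1−h1·(2M1+M2)/6=104/87
seg 2: a=2, c=M2/2=-79/29, d=(M3−M2)/(6·1)=79/87, b=Δ2−h2·(2M2+M3)/6=-364/87
t_q=9/4 → seg 0, τ=9/4; S=3+-139/87·τ+0·τ²+3/29·τ³=1083/1856

  seg 0: a=3 b=-139/87 c=0 d=3/29
  seg 1: a=1 b=104/87 c=27/29 d=-106/261
  seg 2: a=2 b=-364/87 c=-79/29 d=79/87
S(9/4) = 1083/1856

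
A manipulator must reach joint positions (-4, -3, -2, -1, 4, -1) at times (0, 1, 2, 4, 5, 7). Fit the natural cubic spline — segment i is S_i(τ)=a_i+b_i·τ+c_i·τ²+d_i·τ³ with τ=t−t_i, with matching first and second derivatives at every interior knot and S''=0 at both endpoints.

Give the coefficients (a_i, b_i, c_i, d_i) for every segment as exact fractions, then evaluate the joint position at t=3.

  seg 0: a=-4 b=1245/1418 c=0 d=173/1418
  seg 1: a=-3 b=882/709 c=519/1418 d=-865/1418
  seg 2: a=-2 b=207/1418 c=-1038/709 d=2327/2836
  seg 3: a=-1 b=5865/1418 c=4905/1418 d=-1840/709
  seg 4: a=4 b=4635/1418 c=-6135/1418 d=2045/2836
S(3) = -7083/2836

Δ: Δ0=1, Δ1=1, Δ2=1/2, Δ3=5, Δ4=-5/2
row 1: diag=4, rhs=0; c'=1/4, d'=0
row 2: denom=6−1·1/4=23/4; d'=(-3−1·0)/(23/4)=-12/23
row 3: denom=6−2·8/23=122/23; d'=(27−2·-12/23)/(122/23)=645/122
row 4: denom=6−1·23/122=709/122; d'=(-45−1·645/122)/(709/122)=-6135/709
back: M4=-6135/709
back: M3=645/122−23/122·-6135/709=4905/709
back: M2=-12/23−8/23·4905/709=-2076/709
back: M1=0−1/4·-2076/709=519/709
M: M0=0, M1=519/709, M2=-2076/709, M3=4905/709, M4=-6135/709, M5=0
seg 0: a=-4, c=M0/2=0, d=(M1−M0)/(6·1)=173/1418, b=Δ0−h0·(2M0+M1)/6=1245/1418
seg 1: a=-3, c=M1/2=519/1418, d=(M2−M1)/(6·1)=-865/1418, b=Δ1−h1·(2M1+M2)/6=882/709
seg 2: a=-2, c=M2/2=-1038/709, d=(M3−M2)/(6·2)=2327/2836, b=Δ2−h2·(2M2+M3)/6=207/1418
seg 3: a=-1, c=M3/2=4905/1418, d=(M4−M3)/(6·1)=-1840/709, b=Δ3−h3·(2M3+M4)/6=5865/1418
seg 4: a=4, c=M4/2=-6135/1418, d=(M5−M4)/(6·2)=2045/2836, b=Δ4−h4·(2M4+M5)/6=4635/1418
t_q=3 → seg 2, τ=1; S=-2+207/1418·τ+-1038/709·τ²+2327/2836·τ³=-7083/2836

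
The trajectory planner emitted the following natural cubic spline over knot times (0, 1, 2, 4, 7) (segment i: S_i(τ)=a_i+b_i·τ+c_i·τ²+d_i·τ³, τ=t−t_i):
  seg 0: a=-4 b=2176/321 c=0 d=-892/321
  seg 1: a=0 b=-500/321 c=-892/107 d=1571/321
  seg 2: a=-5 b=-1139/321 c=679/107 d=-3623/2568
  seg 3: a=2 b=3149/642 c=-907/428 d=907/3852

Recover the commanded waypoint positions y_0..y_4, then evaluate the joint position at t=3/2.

y_0 = S_0(0) = a_0 = -4
y_1 = S_1(0) = a_1 = 0
y_2 = S_2(0) = a_2 = -5
y_3 = S_3(0) = a_3 = 2
y_4 = S_3(3) = 4
t_q=3/2 is in segment 1 (τ=1/2); S_1(τ)=-1927/856

y_0=-4 y_1=0 y_2=-5 y_3=2 y_4=4
S(3/2) = -1927/856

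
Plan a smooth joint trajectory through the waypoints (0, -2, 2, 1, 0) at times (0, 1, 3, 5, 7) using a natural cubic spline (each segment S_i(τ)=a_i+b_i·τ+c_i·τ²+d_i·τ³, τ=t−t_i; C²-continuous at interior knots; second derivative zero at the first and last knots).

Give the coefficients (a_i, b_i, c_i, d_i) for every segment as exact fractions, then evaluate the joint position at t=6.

  seg 0: a=0 b=-117/41 c=0 d=35/41
  seg 1: a=-2 b=-12/41 c=105/41 d=-29/41
  seg 2: a=2 b=60/41 c=-69/41 d=115/328
  seg 3: a=1 b=-87/82 c=69/164 d=-23/328
S(6) = 95/328

Δ: Δ0=-2, Δ1=2, Δ2=-1/2, Δ3=-1/2
row 1: diag=6, rhs=24; c'=1/3, d'=4
row 2: denom=8−2·1/3=22/3; d'=(-15−2·4)/(22/3)=-69/22
row 3: denom=8−2·3/11=82/11; d'=(0−2·-69/22)/(82/11)=69/82
back: M3=69/82
back: M2=-69/22−3/11·69/82=-138/41
back: M1=4−1/3·-138/41=210/41
M: M0=0, M1=210/41, M2=-138/41, M3=69/82, M4=0
seg 0: a=0, c=M0/2=0, d=(M1−M0)/(6·1)=35/41, b=Δ0−h0·(2M0+M1)/6=-117/41
seg 1: a=-2, c=M1/2=105/41, d=(M2−M1)/(6·2)=-29/41, b=Δ1−h1·(2M1+M2)/6=-12/41
seg 2: a=2, c=M2/2=-69/41, d=(M3−M2)/(6·2)=115/328, b=Δ2−h2·(2M2+M3)/6=60/41
seg 3: a=1, c=M3/2=69/164, d=(M4−M3)/(6·2)=-23/328, b=Δ3−h3·(2M3+M4)/6=-87/82
t_q=6 → seg 3, τ=1; S=1+-87/82·τ+69/164·τ²+-23/328·τ³=95/328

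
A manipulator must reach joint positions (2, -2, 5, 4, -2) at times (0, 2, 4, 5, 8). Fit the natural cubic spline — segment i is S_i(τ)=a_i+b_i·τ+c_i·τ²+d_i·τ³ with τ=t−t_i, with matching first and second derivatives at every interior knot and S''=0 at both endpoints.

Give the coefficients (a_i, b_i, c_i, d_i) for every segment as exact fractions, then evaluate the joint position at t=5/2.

Δ: Δ0=-2, Δ1=7/2, Δ2=-1, Δ3=-2
row 1: diag=8, rhs=33; c'=1/4, d'=33/8
row 2: denom=6−2·1/4=11/2; d'=(-27−2·33/8)/(11/2)=-141/22
row 3: denom=8−1·2/11=86/11; d'=(-6−1·-141/22)/(86/11)=9/172
back: M3=9/172
back: M2=-141/22−2/11·9/172=-276/43
back: M1=33/8−1/4·-276/43=1971/344
M: M0=0, M1=1971/344, M2=-276/43, M3=9/172, M4=0
seg 0: a=2, c=M0/2=0, d=(M1−M0)/(6·2)=657/1376, b=Δ0−h0·(2M0+M1)/6=-1345/344
seg 1: a=-2, c=M1/2=1971/688, d=(M2−M1)/(6·2)=-1393/1376, b=Δ1−h1·(2M1+M2)/6=313/172
seg 2: a=5, c=M2/2=-138/43, d=(M3−M2)/(6·1)=371/344, b=Δ2−h2·(2M2+M3)/6=389/344
seg 3: a=4, c=M3/2=9/344, d=(M4−M3)/(6·3)=-1/344, b=Δ3−h3·(2M3+M4)/6=-353/172
t_q=5/2 → seg 1, τ=1/2; S=-2+313/172·τ+1971/688·τ²+-1393/1376·τ³=-5509/11008

  seg 0: a=2 b=-1345/344 c=0 d=657/1376
  seg 1: a=-2 b=313/172 c=1971/688 d=-1393/1376
  seg 2: a=5 b=389/344 c=-138/43 d=371/344
  seg 3: a=4 b=-353/172 c=9/344 d=-1/344
S(5/2) = -5509/11008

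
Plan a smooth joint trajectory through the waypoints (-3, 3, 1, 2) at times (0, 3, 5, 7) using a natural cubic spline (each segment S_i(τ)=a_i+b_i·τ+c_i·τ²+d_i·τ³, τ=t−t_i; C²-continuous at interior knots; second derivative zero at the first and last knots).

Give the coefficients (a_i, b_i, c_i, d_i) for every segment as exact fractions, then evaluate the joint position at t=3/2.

  seg 0: a=-3 b=233/76 c=0 d=-9/76
  seg 1: a=3 b=-5/38 c=-81/76 d=6/19
  seg 2: a=1 b=-23/38 c=63/76 d=-21/152
S(3/2) = 729/608

Δ: Δ0=2, Δ1=-1, Δ2=1/2
row 1: diag=10, rhs=-18; c'=1/5, d'=-9/5
row 2: denom=8−2·1/5=38/5; d'=(9−2·-9/5)/(38/5)=63/38
back: M2=63/38
back: M1=-9/5−1/5·63/38=-81/38
M: M0=0, M1=-81/38, M2=63/38, M3=0
seg 0: a=-3, c=M0/2=0, d=(M1−M0)/(6·3)=-9/76, b=Δ0−h0·(2M0+M1)/6=233/76
seg 1: a=3, c=M1/2=-81/76, d=(M2−M1)/(6·2)=6/19, b=Δ1−h1·(2M1+M2)/6=-5/38
seg 2: a=1, c=M2/2=63/76, d=(M3−M2)/(6·2)=-21/152, b=Δ2−h2·(2M2+M3)/6=-23/38
t_q=3/2 → seg 0, τ=3/2; S=-3+233/76·τ+0·τ²+-9/76·τ³=729/608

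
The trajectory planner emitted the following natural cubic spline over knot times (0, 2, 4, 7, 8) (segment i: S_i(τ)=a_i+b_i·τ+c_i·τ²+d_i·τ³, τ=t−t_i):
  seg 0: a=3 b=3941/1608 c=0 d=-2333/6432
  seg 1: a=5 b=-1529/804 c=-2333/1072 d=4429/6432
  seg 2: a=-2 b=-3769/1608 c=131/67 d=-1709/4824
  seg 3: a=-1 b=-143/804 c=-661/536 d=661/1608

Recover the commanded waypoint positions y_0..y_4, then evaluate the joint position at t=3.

y_0=3 y_1=5 y_2=-2 y_3=-1 y_4=-2
S(3) = 3453/2144

y_0 = S_0(0) = a_0 = 3
y_1 = S_1(0) = a_1 = 5
y_2 = S_2(0) = a_2 = -2
y_3 = S_3(0) = a_3 = -1
y_4 = S_3(1) = -2
t_q=3 is in segment 1 (τ=1); S_1(τ)=3453/2144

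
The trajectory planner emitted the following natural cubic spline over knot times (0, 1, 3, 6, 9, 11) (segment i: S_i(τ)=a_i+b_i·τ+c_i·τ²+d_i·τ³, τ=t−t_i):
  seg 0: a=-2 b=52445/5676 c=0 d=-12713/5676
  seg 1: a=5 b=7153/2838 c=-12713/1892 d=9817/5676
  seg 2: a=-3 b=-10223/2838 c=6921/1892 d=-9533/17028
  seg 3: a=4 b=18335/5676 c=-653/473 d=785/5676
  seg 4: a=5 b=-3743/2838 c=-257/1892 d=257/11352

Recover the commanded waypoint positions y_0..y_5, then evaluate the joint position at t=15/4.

y_0=-2 y_1=5 y_2=-3 y_3=4 y_4=5 y_5=2
S(15/4) = -42713/11008

y_0 = S_0(0) = a_0 = -2
y_1 = S_1(0) = a_1 = 5
y_2 = S_2(0) = a_2 = -3
y_3 = S_3(0) = a_3 = 4
y_4 = S_4(0) = a_4 = 5
y_5 = S_4(2) = 2
t_q=15/4 is in segment 2 (τ=3/4); S_2(τ)=-42713/11008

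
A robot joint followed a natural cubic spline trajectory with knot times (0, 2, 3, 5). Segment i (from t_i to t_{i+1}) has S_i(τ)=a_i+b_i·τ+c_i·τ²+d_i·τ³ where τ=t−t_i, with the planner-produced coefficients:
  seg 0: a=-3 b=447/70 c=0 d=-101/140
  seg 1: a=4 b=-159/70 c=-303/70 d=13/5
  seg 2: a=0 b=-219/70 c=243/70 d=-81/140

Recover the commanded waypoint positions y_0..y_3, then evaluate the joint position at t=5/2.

y_0 = S_0(0) = a_0 = -3
y_1 = S_1(0) = a_1 = 4
y_2 = S_2(0) = a_2 = 0
y_3 = S_2(2) = 3
t_q=5/2 is in segment 1 (τ=1/2); S_1(τ)=59/28

y_0=-3 y_1=4 y_2=0 y_3=3
S(5/2) = 59/28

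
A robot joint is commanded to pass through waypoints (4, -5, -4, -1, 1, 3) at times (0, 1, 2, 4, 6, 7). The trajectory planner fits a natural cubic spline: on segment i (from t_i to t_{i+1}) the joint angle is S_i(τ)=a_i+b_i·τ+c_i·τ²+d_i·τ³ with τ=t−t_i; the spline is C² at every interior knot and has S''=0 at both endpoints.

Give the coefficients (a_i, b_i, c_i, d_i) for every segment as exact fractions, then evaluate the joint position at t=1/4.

  seg 0: a=4 b=-2653/229 c=0 d=592/229
  seg 1: a=-5 b=-877/229 c=1776/229 d=-670/229
  seg 2: a=-4 b=665/229 c=-234/229 d=293/1832
  seg 3: a=-1 b=337/458 c=-57/916 d=89/916
  seg 4: a=1 b=757/458 c=477/916 d=-159/916
S(1/4) = 262/229

Δ: Δ0=-9, Δ1=1, Δ2=3/2, Δ3=1, Δ4=2
row 1: diag=4, rhs=60; c'=1/4, d'=15
row 2: denom=6−1·1/4=23/4; d'=(3−1·15)/(23/4)=-48/23
row 3: denom=8−2·8/23=168/23; d'=(-3−2·-48/23)/(168/23)=9/56
row 4: denom=6−2·23/84=229/42; d'=(6−2·9/56)/(229/42)=477/458
back: M4=477/458
back: M3=9/56−23/84·477/458=-57/458
back: M2=-48/23−8/23·-57/458=-468/229
back: M1=15−1/4·-468/229=3552/229
M: M0=0, M1=3552/229, M2=-468/229, M3=-57/458, M4=477/458, M5=0
seg 0: a=4, c=M0/2=0, d=(M1−M0)/(6·1)=592/229, b=Δ0−h0·(2M0+M1)/6=-2653/229
seg 1: a=-5, c=M1/2=1776/229, d=(M2−M1)/(6·1)=-670/229, b=Δ1−h1·(2M1+M2)/6=-877/229
seg 2: a=-4, c=M2/2=-234/229, d=(M3−M2)/(6·2)=293/1832, b=Δ2−h2·(2M2+M3)/6=665/229
seg 3: a=-1, c=M3/2=-57/916, d=(M4−M3)/(6·2)=89/916, b=Δ3−h3·(2M3+M4)/6=337/458
seg 4: a=1, c=M4/2=477/916, d=(M5−M4)/(6·1)=-159/916, b=Δ4−h4·(2M4+M5)/6=757/458
t_q=1/4 → seg 0, τ=1/4; S=4+-2653/229·τ+0·τ²+592/229·τ³=262/229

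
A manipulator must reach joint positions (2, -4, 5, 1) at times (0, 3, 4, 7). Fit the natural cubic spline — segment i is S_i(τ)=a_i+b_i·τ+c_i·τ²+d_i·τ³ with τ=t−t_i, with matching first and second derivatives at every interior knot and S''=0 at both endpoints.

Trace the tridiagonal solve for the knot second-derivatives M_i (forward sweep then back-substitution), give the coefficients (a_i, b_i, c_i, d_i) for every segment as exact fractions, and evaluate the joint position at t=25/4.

  seg 0: a=2 b=-421/63 c=0 d=295/567
  seg 1: a=-4 b=464/63 c=295/63 d=-64/21
  seg 2: a=5 b=478/63 c=-281/63 d=281/567
S(25/4) = 2301/448

Δ: Δ0=-2, Δ1=9, Δ2=-4/3
row 1: diag=8, rhs=66; c'=1/8, d'=33/4
row 2: denom=8−1·1/8=63/8; d'=(-62−1·33/4)/(63/8)=-562/63
back: M2=-562/63
back: M1=33/4−1/8·-562/63=590/63
M: M0=0, M1=590/63, M2=-562/63, M3=0
seg 0: a=2, c=M0/2=0, d=(M1−M0)/(6·3)=295/567, b=Δ0−h0·(2M0+M1)/6=-421/63
seg 1: a=-4, c=M1/2=295/63, d=(M2−M1)/(6·1)=-64/21, b=Δ1−h1·(2M1+M2)/6=464/63
seg 2: a=5, c=M2/2=-281/63, d=(M3−M2)/(6·3)=281/567, b=Δ2−h2·(2M2+M3)/6=478/63
t_q=25/4 → seg 2, τ=9/4; S=5+478/63·τ+-281/63·τ²+281/567·τ³=2301/448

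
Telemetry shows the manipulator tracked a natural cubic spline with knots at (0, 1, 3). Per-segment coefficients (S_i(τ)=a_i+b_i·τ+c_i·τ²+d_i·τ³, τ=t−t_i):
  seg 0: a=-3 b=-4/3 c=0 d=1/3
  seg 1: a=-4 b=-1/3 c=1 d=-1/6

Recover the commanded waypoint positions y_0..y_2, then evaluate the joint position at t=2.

y_0 = S_0(0) = a_0 = -3
y_1 = S_1(0) = a_1 = -4
y_2 = S_1(2) = -2
t_q=2 is in segment 1 (τ=1); S_1(τ)=-7/2

y_0=-3 y_1=-4 y_2=-2
S(2) = -7/2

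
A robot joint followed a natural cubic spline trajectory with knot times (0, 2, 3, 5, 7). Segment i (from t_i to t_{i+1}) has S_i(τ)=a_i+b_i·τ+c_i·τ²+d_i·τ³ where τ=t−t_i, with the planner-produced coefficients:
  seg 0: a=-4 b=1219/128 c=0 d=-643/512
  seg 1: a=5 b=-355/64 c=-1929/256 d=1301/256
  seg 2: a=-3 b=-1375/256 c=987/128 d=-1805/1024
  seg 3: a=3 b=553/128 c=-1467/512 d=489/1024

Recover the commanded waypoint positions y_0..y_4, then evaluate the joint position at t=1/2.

y_0=-4 y_1=5 y_2=-3 y_3=3 y_4=4
S(1/2) = 2477/4096

y_0 = S_0(0) = a_0 = -4
y_1 = S_1(0) = a_1 = 5
y_2 = S_2(0) = a_2 = -3
y_3 = S_3(0) = a_3 = 3
y_4 = S_3(2) = 4
t_q=1/2 is in segment 0 (τ=1/2); S_0(τ)=2477/4096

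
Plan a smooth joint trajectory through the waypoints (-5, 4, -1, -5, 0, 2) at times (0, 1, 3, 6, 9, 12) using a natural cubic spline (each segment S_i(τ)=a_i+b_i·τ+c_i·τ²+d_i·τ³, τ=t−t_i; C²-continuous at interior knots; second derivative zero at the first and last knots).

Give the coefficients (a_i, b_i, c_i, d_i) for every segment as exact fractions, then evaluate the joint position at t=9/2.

  seg 0: a=-5 b=709/64 c=0 d=-133/64
  seg 1: a=4 b=155/32 c=-399/64 d=41/32
  seg 2: a=-1 b=-151/32 c=93/64 d=-187/1728
  seg 3: a=-5 b=69/64 c=23/48 d=-163/1728
  seg 4: a=0 b=45/32 c=-71/192 d=71/1728
S(9/2) = -2649/512

Δ: Δ0=9, Δ1=-5/2, Δ2=-4/3, Δ3=5/3, Δ4=2/3
row 1: diag=6, rhs=-69; c'=1/3, d'=-23/2
row 2: denom=10−2·1/3=28/3; d'=(7−2·-23/2)/(28/3)=45/14
row 3: denom=12−3·9/28=309/28; d'=(18−3·45/14)/(309/28)=78/103
row 4: denom=12−3·28/103=1152/103; d'=(-6−3·78/103)/(1152/103)=-71/96
back: M4=-71/96
back: M3=78/103−28/103·-71/96=23/24
back: M2=45/14−9/28·23/24=93/32
back: M1=-23/2−1/3·93/32=-399/32
M: M0=0, M1=-399/32, M2=93/32, M3=23/24, M4=-71/96, M5=0
seg 0: a=-5, c=M0/2=0, d=(M1−M0)/(6·1)=-133/64, b=Δ0−h0·(2M0+M1)/6=709/64
seg 1: a=4, c=M1/2=-399/64, d=(M2−M1)/(6·2)=41/32, b=Δ1−h1·(2M1+M2)/6=155/32
seg 2: a=-1, c=M2/2=93/64, d=(M3−M2)/(6·3)=-187/1728, b=Δ2−h2·(2M2+M3)/6=-151/32
seg 3: a=-5, c=M3/2=23/48, d=(M4−M3)/(6·3)=-163/1728, b=Δ3−h3·(2M3+M4)/6=69/64
seg 4: a=0, c=M4/2=-71/192, d=(M5−M4)/(6·3)=71/1728, b=Δ4−h4·(2M4+M5)/6=45/32
t_q=9/2 → seg 2, τ=3/2; S=-1+-151/32·τ+93/64·τ²+-187/1728·τ³=-2649/512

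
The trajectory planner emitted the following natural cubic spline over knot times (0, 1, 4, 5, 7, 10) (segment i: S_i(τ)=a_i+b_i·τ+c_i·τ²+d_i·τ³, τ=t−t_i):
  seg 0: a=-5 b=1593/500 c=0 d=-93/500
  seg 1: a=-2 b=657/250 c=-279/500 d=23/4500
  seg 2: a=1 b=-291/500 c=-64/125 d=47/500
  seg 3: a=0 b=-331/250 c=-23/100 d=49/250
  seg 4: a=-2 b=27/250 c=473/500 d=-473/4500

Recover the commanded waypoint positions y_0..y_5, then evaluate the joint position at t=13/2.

y_0=-5 y_1=-2 y_2=1 y_3=0 y_4=-2 y_5=4
S(13/2) = -921/500

y_0 = S_0(0) = a_0 = -5
y_1 = S_1(0) = a_1 = -2
y_2 = S_2(0) = a_2 = 1
y_3 = S_3(0) = a_3 = 0
y_4 = S_4(0) = a_4 = -2
y_5 = S_4(3) = 4
t_q=13/2 is in segment 3 (τ=3/2); S_3(τ)=-921/500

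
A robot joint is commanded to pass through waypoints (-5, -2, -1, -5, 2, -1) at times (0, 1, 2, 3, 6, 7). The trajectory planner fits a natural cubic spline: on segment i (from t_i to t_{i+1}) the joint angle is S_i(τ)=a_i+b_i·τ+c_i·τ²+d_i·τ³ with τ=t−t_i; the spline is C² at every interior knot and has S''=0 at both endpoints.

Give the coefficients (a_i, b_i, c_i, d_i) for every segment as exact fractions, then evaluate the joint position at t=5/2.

  seg 0: a=-5 b=568/183 c=0 d=-19/183
  seg 1: a=-2 b=511/183 c=-19/61 d=-271/183
  seg 2: a=-1 b=-416/183 c=-290/61 d=554/183
  seg 3: a=-5 b=-494/183 c=264/61 d=-485/549
  seg 4: a=2 b=-107/183 c=-221/61 d=221/183
S(5/2) = -719/244

Δ: Δ0=3, Δ1=1, Δ2=-4, Δ3=7/3, Δ4=-3
row 1: diag=4, rhs=-12; c'=1/4, d'=-3
row 2: denom=4−1·1/4=15/4; d'=(-30−1·-3)/(15/4)=-36/5
row 3: denom=8−1·4/15=116/15; d'=(38−1·-36/5)/(116/15)=339/58
row 4: denom=8−3·45/116=793/116; d'=(-32−3·339/58)/(793/116)=-442/61
back: M4=-442/61
back: M3=339/58−45/116·-442/61=528/61
back: M2=-36/5−4/15·528/61=-580/61
back: M1=-3−1/4·-580/61=-38/61
M: M0=0, M1=-38/61, M2=-580/61, M3=528/61, M4=-442/61, M5=0
seg 0: a=-5, c=M0/2=0, d=(M1−M0)/(6·1)=-19/183, b=Δ0−h0·(2M0+M1)/6=568/183
seg 1: a=-2, c=M1/2=-19/61, d=(M2−M1)/(6·1)=-271/183, b=Δ1−h1·(2M1+M2)/6=511/183
seg 2: a=-1, c=M2/2=-290/61, d=(M3−M2)/(6·1)=554/183, b=Δ2−h2·(2M2+M3)/6=-416/183
seg 3: a=-5, c=M3/2=264/61, d=(M4−M3)/(6·3)=-485/549, b=Δ3−h3·(2M3+M4)/6=-494/183
seg 4: a=2, c=M4/2=-221/61, d=(M5−M4)/(6·1)=221/183, b=Δ4−h4·(2M4+M5)/6=-107/183
t_q=5/2 → seg 2, τ=1/2; S=-1+-416/183·τ+-290/61·τ²+554/183·τ³=-719/244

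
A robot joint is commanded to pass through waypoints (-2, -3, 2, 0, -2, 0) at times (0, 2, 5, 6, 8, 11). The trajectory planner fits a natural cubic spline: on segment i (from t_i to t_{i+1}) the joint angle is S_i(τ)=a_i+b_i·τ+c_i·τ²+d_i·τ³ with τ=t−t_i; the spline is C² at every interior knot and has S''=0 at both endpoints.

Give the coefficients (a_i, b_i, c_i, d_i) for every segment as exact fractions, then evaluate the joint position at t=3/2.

  seg 0: a=-2 b=-1277/969 c=0 d=1585/7752
  seg 1: a=-3 b=2201/1938 c=1585/1292 d=-4069/11628
  seg 2: a=2 b=-217/228 c=-621/323 d=3389/3876
  seg 3: a=0 b=-4213/1938 c=905/1292 d=-55/969
  seg 4: a=-2 b=-103/1938 c=465/1292 d=-155/3876
S(3/2) = -67943/20672

Δ: Δ0=-1/2, Δ1=5/3, Δ2=-2, Δ3=-1, Δ4=2/3
row 1: diag=10, rhs=13; c'=3/10, d'=13/10
row 2: denom=8−3·3/10=71/10; d'=(-22−3·13/10)/(71/10)=-259/71
row 3: denom=6−1·10/71=416/71; d'=(6−1·-259/71)/(416/71)=685/416
row 4: denom=10−2·71/208=969/104; d'=(10−2·685/416)/(969/104)=465/646
back: M4=465/646
back: M3=685/416−71/208·465/646=905/646
back: M2=-259/71−10/71·905/646=-1242/323
back: M1=13/10−3/10·-1242/323=1585/646
M: M0=0, M1=1585/646, M2=-1242/323, M3=905/646, M4=465/646, M5=0
seg 0: a=-2, c=M0/2=0, d=(M1−M0)/(6·2)=1585/7752, b=Δ0−h0·(2M0+M1)/6=-1277/969
seg 1: a=-3, c=M1/2=1585/1292, d=(M2−M1)/(6·3)=-4069/11628, b=Δ1−h1·(2M1+M2)/6=2201/1938
seg 2: a=2, c=M2/2=-621/323, d=(M3−M2)/(6·1)=3389/3876, b=Δ2−h2·(2M2+M3)/6=-217/228
seg 3: a=0, c=M3/2=905/1292, d=(M4−M3)/(6·2)=-55/969, b=Δ3−h3·(2M3+M4)/6=-4213/1938
seg 4: a=-2, c=M4/2=465/1292, d=(M5−M4)/(6·3)=-155/3876, b=Δ4−h4·(2M4+M5)/6=-103/1938
t_q=3/2 → seg 0, τ=3/2; S=-2+-1277/969·τ+0·τ²+1585/7752·τ³=-67943/20672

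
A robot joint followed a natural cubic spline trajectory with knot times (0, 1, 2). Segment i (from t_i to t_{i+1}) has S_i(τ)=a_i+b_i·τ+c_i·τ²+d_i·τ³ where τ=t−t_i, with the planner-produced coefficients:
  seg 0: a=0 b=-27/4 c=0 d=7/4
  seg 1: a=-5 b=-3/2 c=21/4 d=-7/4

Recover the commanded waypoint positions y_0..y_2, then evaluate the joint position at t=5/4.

y_0=0 y_1=-5 y_2=-3
S(5/4) = -1299/256

y_0 = S_0(0) = a_0 = 0
y_1 = S_1(0) = a_1 = -5
y_2 = S_1(1) = -3
t_q=5/4 is in segment 1 (τ=1/4); S_1(τ)=-1299/256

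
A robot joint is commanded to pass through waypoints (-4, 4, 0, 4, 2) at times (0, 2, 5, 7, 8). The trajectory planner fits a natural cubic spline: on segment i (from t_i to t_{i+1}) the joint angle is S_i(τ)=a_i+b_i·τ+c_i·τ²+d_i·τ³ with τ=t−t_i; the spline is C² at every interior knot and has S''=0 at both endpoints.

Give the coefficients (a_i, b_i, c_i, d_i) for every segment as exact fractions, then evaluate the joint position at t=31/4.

  seg 0: a=-4 b=4184/759 c=0 d=-287/759
  seg 1: a=4 b=740/759 c=-574/253 d=1138/2277
  seg 2: a=0 b=650/759 c=564/253 d=-629/759
  seg 3: a=4 b=-130/759 c=-694/253 d=694/759
S(31/4) = 21975/8096

Δ: Δ0=4, Δ1=-4/3, Δ2=2, Δ3=-2
row 1: diag=10, rhs=-32; c'=3/10, d'=-16/5
row 2: denom=10−3·3/10=91/10; d'=(20−3·-16/5)/(91/10)=296/91
row 3: denom=6−2·20/91=506/91; d'=(-24−2·296/91)/(506/91)=-1388/253
back: M3=-1388/253
back: M2=296/91−20/91·-1388/253=1128/253
back: M1=-16/5−3/10·1128/253=-1148/253
M: M0=0, M1=-1148/253, M2=1128/253, M3=-1388/253, M4=0
seg 0: a=-4, c=M0/2=0, d=(M1−M0)/(6·2)=-287/759, b=Δ0−h0·(2M0+M1)/6=4184/759
seg 1: a=4, c=M1/2=-574/253, d=(M2−M1)/(6·3)=1138/2277, b=Δ1−h1·(2M1+M2)/6=740/759
seg 2: a=0, c=M2/2=564/253, d=(M3−M2)/(6·2)=-629/759, b=Δ2−h2·(2M2+M3)/6=650/759
seg 3: a=4, c=M3/2=-694/253, d=(M4−M3)/(6·1)=694/759, b=Δ3−h3·(2M3+M4)/6=-130/759
t_q=31/4 → seg 3, τ=3/4; S=4+-130/759·τ+-694/253·τ²+694/759·τ³=21975/8096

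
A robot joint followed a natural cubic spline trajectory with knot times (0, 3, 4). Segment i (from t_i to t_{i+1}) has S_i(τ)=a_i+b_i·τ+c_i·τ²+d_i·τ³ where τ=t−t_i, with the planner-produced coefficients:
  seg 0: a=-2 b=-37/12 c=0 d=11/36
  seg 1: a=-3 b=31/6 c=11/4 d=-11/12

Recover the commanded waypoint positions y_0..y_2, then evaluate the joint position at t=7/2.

y_0=-2 y_1=-3 y_2=4
S(7/2) = 5/32

y_0 = S_0(0) = a_0 = -2
y_1 = S_1(0) = a_1 = -3
y_2 = S_1(1) = 4
t_q=7/2 is in segment 1 (τ=1/2); S_1(τ)=5/32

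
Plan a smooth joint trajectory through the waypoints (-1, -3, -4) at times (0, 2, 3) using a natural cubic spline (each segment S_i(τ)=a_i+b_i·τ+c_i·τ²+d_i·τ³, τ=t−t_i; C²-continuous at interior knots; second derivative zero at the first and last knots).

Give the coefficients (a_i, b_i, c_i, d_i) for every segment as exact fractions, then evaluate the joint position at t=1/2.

Δ: Δ0=-1, Δ1=-1
row 1: diag=6, rhs=0; c'=1/6, d'=0
back: M1=0
M: M0=0, M1=0, M2=0
seg 0: a=-1, c=M0/2=0, d=(M1−M0)/(6·2)=0, b=Δ0−h0·(2M0+M1)/6=-1
seg 1: a=-3, c=M1/2=0, d=(M2−M1)/(6·1)=0, b=Δ1−h1·(2M1+M2)/6=-1
t_q=1/2 → seg 0, τ=1/2; S=-1+-1·τ+0·τ²+0·τ³=-3/2

  seg 0: a=-1 b=-1 c=0 d=0
  seg 1: a=-3 b=-1 c=0 d=0
S(1/2) = -3/2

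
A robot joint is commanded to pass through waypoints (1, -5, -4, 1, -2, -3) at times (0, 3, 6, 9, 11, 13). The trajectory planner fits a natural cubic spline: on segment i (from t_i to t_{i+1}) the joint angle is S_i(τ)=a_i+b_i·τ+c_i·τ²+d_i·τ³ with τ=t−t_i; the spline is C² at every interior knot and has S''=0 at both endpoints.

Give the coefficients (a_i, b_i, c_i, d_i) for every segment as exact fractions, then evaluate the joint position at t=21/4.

  seg 0: a=1 b=-1279/522 c=0 d=235/4698
  seg 1: a=-5 b=-287/261 c=235/522 d=43/4698
  seg 2: a=-4 b=965/522 c=139/261 d=-929/4698
  seg 3: a=1 b=-77/261 c=-217/174 d=673/2088
  seg 4: a=-2 b=-739/522 c=239/348 d=-239/2088
S(21/4) = -18897/3712

Δ: Δ0=-2, Δ1=1/3, Δ2=5/3, Δ3=-3/2, Δ4=-1/2
row 1: diag=12, rhs=14; c'=1/4, d'=7/6
row 2: denom=12−3·1/4=45/4; d'=(8−3·7/6)/(45/4)=2/5
row 3: denom=10−3·4/15=46/5; d'=(-19−3·2/5)/(46/5)=-101/46
row 4: denom=8−2·5/23=174/23; d'=(6−2·-101/46)/(174/23)=239/174
back: M4=239/174
back: M3=-101/46−5/23·239/174=-217/87
back: M2=2/5−4/15·-217/87=278/261
back: M1=7/6−1/4·278/261=235/261
M: M0=0, M1=235/261, M2=278/261, M3=-217/87, M4=239/174, M5=0
seg 0: a=1, c=M0/2=0, d=(M1−M0)/(6·3)=235/4698, b=Δ0−h0·(2M0+M1)/6=-1279/522
seg 1: a=-5, c=M1/2=235/522, d=(M2−M1)/(6·3)=43/4698, b=Δ1−h1·(2M1+M2)/6=-287/261
seg 2: a=-4, c=M2/2=139/261, d=(M3−M2)/(6·3)=-929/4698, b=Δ2−h2·(2M2+M3)/6=965/522
seg 3: a=1, c=M3/2=-217/174, d=(M4−M3)/(6·2)=673/2088, b=Δ3−h3·(2M3+M4)/6=-77/261
seg 4: a=-2, c=M4/2=239/348, d=(M5−M4)/(6·2)=-239/2088, b=Δ4−h4·(2M4+M5)/6=-739/522
t_q=21/4 → seg 1, τ=9/4; S=-5+-287/261·τ+235/522·τ²+43/4698·τ³=-18897/3712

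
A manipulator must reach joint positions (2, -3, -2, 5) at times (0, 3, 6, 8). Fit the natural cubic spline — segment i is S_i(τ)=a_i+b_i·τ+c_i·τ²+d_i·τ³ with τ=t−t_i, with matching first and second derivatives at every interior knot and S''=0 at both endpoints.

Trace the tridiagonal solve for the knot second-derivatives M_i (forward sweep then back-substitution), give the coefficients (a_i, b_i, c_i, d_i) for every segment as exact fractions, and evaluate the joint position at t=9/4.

Δ: Δ0=-5/3, Δ1=1/3, Δ2=7/2
row 1: diag=12, rhs=12; c'=1/4, d'=1
row 2: denom=10−3·1/4=37/4; d'=(19−3·1)/(37/4)=64/37
back: M2=64/37
back: M1=1−1/4·64/37=21/37
M: M0=0, M1=21/37, M2=64/37, M3=0
seg 0: a=2, c=M0/2=0, d=(M1−M0)/(6·3)=7/222, b=Δ0−h0·(2M0+M1)/6=-433/222
seg 1: a=-3, c=M1/2=21/74, d=(M2−M1)/(6·3)=43/666, b=Δ1−h1·(2M1+M2)/6=-122/111
seg 2: a=-2, c=M2/2=32/37, d=(M3−M2)/(6·2)=-16/111, b=Δ2−h2·(2M2+M3)/6=521/222
t_q=9/4 → seg 0, τ=9/4; S=2+-433/222·τ+0·τ²+7/222·τ³=-9611/4736

  seg 0: a=2 b=-433/222 c=0 d=7/222
  seg 1: a=-3 b=-122/111 c=21/74 d=43/666
  seg 2: a=-2 b=521/222 c=32/37 d=-16/111
S(9/4) = -9611/4736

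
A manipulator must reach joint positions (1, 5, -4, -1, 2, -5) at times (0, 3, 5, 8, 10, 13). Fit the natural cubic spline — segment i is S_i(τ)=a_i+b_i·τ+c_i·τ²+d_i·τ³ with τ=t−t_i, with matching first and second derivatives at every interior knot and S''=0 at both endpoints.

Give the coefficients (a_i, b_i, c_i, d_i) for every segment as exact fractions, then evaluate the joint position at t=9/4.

  seg 0: a=1 b=1393/396 c=0 d=-865/3564
  seg 1: a=5 b=-601/198 c=-865/396 d=575/792
  seg 2: a=-4 b=-101/33 c=215/99 d=-3/11
  seg 3: a=-1 b=86/33 c=-28/99 d=-107/792
  seg 4: a=2 b=-29/198 c=-433/396 d=433/3564
S(9/4) = 17319/2816

Δ: Δ0=4/3, Δ1=-9/2, Δ2=1, Δ3=3/2, Δ4=-7/3
row 1: diag=10, rhs=-35; c'=1/5, d'=-7/2
row 2: denom=10−2·1/5=48/5; d'=(33−2·-7/2)/(48/5)=25/6
row 3: denom=10−3·5/16=145/16; d'=(3−3·25/6)/(145/16)=-152/145
row 4: denom=10−2·32/145=1386/145; d'=(-23−2·-152/145)/(1386/145)=-433/198
back: M4=-433/198
back: M3=-152/145−32/145·-433/198=-56/99
back: M2=25/6−5/16·-56/99=430/99
back: M1=-7/2−1/5·430/99=-865/198
M: M0=0, M1=-865/198, M2=430/99, M3=-56/99, M4=-433/198, M5=0
seg 0: a=1, c=M0/2=0, d=(M1−M0)/(6·3)=-865/3564, b=Δ0−h0·(2M0+M1)/6=1393/396
seg 1: a=5, c=M1/2=-865/396, d=(M2−M1)/(6·2)=575/792, b=Δ1−h1·(2M1+M2)/6=-601/198
seg 2: a=-4, c=M2/2=215/99, d=(M3−M2)/(6·3)=-3/11, b=Δ2−h2·(2M2+M3)/6=-101/33
seg 3: a=-1, c=M3/2=-28/99, d=(M4−M3)/(6·2)=-107/792, b=Δ3−h3·(2M3+M4)/6=86/33
seg 4: a=2, c=M4/2=-433/396, d=(M5−M4)/(6·3)=433/3564, b=Δ4−h4·(2M4+M5)/6=-29/198
t_q=9/4 → seg 0, τ=9/4; S=1+1393/396·τ+0·τ²+-865/3564·τ³=17319/2816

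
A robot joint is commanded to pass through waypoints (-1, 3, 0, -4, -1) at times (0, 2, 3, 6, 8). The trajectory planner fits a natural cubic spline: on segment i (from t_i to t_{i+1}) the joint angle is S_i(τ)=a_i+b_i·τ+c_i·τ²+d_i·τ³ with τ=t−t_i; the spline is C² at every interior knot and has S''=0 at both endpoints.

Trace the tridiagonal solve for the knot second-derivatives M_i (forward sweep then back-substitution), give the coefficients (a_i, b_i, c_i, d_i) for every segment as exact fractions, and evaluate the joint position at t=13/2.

  seg 0: a=-1 b=4675/1248 c=0 d=-2179/4992
  seg 1: a=3 b=-931/624 c=-2179/832 d=2773/2496
  seg 2: a=0 b=-8479/2496 c=297/416 d=-5/576
  seg 3: a=-4 b=407/624 c=529/832 d=-529/4992
S(13/2) = -46967/13312

Δ: Δ0=2, Δ1=-3, Δ2=-4/3, Δ3=3/2
row 1: diag=6, rhs=-30; c'=1/6, d'=-5
row 2: denom=8−1·1/6=47/6; d'=(10−1·-5)/(47/6)=90/47
row 3: denom=10−3·18/47=416/47; d'=(17−3·90/47)/(416/47)=529/416
back: M3=529/416
back: M2=90/47−18/47·529/416=297/208
back: M1=-5−1/6·297/208=-2179/416
M: M0=0, M1=-2179/416, M2=297/208, M3=529/416, M4=0
seg 0: a=-1, c=M0/2=0, d=(M1−M0)/(6·2)=-2179/4992, b=Δ0−h0·(2M0+M1)/6=4675/1248
seg 1: a=3, c=M1/2=-2179/832, d=(M2−M1)/(6·1)=2773/2496, b=Δ1−h1·(2M1+M2)/6=-931/624
seg 2: a=0, c=M2/2=297/416, d=(M3−M2)/(6·3)=-5/576, b=Δ2−h2·(2M2+M3)/6=-8479/2496
seg 3: a=-4, c=M3/2=529/832, d=(M4−M3)/(6·2)=-529/4992, b=Δ3−h3·(2M3+M4)/6=407/624
t_q=13/2 → seg 3, τ=1/2; S=-4+407/624·τ+529/832·τ²+-529/4992·τ³=-46967/13312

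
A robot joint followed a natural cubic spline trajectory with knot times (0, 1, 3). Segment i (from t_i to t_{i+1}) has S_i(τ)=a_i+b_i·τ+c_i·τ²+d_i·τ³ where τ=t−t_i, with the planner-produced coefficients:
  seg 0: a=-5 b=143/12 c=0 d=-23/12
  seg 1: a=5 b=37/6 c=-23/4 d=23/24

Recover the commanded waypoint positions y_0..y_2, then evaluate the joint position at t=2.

y_0 = S_0(0) = a_0 = -5
y_1 = S_1(0) = a_1 = 5
y_2 = S_1(2) = 2
t_q=2 is in segment 1 (τ=1); S_1(τ)=51/8

y_0=-5 y_1=5 y_2=2
S(2) = 51/8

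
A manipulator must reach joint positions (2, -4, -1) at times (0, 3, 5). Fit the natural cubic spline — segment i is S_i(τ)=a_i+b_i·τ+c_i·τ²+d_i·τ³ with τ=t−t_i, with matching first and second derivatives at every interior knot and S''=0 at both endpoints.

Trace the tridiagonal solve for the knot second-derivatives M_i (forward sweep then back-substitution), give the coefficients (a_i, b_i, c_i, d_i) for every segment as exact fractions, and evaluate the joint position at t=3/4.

  seg 0: a=2 b=-61/20 c=0 d=7/60
  seg 1: a=-4 b=1/10 c=21/20 d=-7/40
S(3/4) = -61/256

Δ: Δ0=-2, Δ1=3/2
row 1: diag=10, rhs=21; c'=1/5, d'=21/10
back: M1=21/10
M: M0=0, M1=21/10, M2=0
seg 0: a=2, c=M0/2=0, d=(M1−M0)/(6·3)=7/60, b=Δ0−h0·(2M0+M1)/6=-61/20
seg 1: a=-4, c=M1/2=21/20, d=(M2−M1)/(6·2)=-7/40, b=Δ1−h1·(2M1+M2)/6=1/10
t_q=3/4 → seg 0, τ=3/4; S=2+-61/20·τ+0·τ²+7/60·τ³=-61/256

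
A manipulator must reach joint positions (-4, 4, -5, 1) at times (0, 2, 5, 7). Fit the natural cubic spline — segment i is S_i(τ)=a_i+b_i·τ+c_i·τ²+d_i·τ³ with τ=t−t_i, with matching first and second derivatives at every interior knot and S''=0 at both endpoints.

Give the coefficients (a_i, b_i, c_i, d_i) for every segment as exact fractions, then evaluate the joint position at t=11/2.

  seg 0: a=-4 b=540/91 c=0 d=-44/91
  seg 1: a=4 b=12/91 c=-264/91 d=13/21
  seg 2: a=-5 b=-51/91 c=243/91 d=-81/182
S(11/2) = -971/208

Δ: Δ0=4, Δ1=-3, Δ2=3
row 1: diag=10, rhs=-42; c'=3/10, d'=-21/5
row 2: denom=10−3·3/10=91/10; d'=(36−3·-21/5)/(91/10)=486/91
back: M2=486/91
back: M1=-21/5−3/10·486/91=-528/91
M: M0=0, M1=-528/91, M2=486/91, M3=0
seg 0: a=-4, c=M0/2=0, d=(M1−M0)/(6·2)=-44/91, b=Δ0−h0·(2M0+M1)/6=540/91
seg 1: a=4, c=M1/2=-264/91, d=(M2−M1)/(6·3)=13/21, b=Δ1−h1·(2M1+M2)/6=12/91
seg 2: a=-5, c=M2/2=243/91, d=(M3−M2)/(6·2)=-81/182, b=Δ2−h2·(2M2+M3)/6=-51/91
t_q=11/2 → seg 2, τ=1/2; S=-5+-51/91·τ+243/91·τ²+-81/182·τ³=-971/208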